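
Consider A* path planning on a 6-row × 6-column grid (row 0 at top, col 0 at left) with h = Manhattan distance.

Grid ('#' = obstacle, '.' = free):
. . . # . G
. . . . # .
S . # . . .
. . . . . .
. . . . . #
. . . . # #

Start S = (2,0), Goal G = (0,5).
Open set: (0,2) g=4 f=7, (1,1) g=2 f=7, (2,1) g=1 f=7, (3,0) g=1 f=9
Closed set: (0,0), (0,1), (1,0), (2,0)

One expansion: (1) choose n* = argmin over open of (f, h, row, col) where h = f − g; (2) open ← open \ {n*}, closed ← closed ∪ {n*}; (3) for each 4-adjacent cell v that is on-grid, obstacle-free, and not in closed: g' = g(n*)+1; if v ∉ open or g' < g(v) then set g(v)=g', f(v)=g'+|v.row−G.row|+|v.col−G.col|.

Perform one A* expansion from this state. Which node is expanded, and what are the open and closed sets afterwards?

step 1: expand (0,2) (f=7, h=3) → closed; open now [(1,1) g=2 f=7, (1,2) g=5 f=9, (2,1) g=1 f=7, (3,0) g=1 f=9]

expanded=(0,2); open=[(1,1) g=2 f=7, (1,2) g=5 f=9, (2,1) g=1 f=7, (3,0) g=1 f=9]; closed=[(0,0), (0,1), (0,2), (1,0), (2,0)]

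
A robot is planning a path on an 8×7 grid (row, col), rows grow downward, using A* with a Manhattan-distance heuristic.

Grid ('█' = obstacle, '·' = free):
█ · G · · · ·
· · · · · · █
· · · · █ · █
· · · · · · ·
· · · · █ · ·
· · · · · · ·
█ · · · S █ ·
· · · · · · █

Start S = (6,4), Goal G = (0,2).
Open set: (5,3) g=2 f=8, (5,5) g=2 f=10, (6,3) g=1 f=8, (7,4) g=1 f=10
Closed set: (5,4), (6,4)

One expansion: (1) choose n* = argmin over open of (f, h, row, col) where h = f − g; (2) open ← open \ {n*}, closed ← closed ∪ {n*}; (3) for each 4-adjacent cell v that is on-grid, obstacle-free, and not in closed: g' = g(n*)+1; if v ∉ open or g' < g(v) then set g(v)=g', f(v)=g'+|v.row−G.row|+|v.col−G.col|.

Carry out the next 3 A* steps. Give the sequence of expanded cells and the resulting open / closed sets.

order=[(5,3) → (4,3) → (3,3)]; open=[(2,3) g=5 f=8, (3,2) g=5 f=8, (3,4) g=5 f=10, (4,2) g=4 f=8, (5,2) g=3 f=8, (5,5) g=2 f=10, (6,3) g=1 f=8, (7,4) g=1 f=10]; closed=[(3,3), (4,3), (5,3), (5,4), (6,4)]

step 1: expand (5,3) (f=8, h=6) → closed; open now [(4,3) g=3 f=8, (5,2) g=3 f=8, (5,5) g=2 f=10, (6,3) g=1 f=8, (7,4) g=1 f=10]
step 2: expand (4,3) (f=8, h=5) → closed; open now [(3,3) g=4 f=8, (4,2) g=4 f=8, (5,2) g=3 f=8, (5,5) g=2 f=10, (6,3) g=1 f=8, (7,4) g=1 f=10]
step 3: expand (3,3) (f=8, h=4) → closed; open now [(2,3) g=5 f=8, (3,2) g=5 f=8, (3,4) g=5 f=10, (4,2) g=4 f=8, (5,2) g=3 f=8, (5,5) g=2 f=10, (6,3) g=1 f=8, (7,4) g=1 f=10]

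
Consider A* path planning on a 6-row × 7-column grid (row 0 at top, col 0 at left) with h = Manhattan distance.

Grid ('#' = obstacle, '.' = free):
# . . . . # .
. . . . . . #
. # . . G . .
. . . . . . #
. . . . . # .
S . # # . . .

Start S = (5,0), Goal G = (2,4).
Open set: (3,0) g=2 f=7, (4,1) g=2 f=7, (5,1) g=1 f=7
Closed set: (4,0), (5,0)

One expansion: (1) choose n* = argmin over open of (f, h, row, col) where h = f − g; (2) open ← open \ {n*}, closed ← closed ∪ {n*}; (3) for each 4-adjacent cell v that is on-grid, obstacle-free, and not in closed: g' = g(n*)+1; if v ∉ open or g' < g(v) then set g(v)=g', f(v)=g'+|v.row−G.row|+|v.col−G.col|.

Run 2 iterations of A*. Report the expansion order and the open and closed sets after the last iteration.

step 1: expand (3,0) (f=7, h=5) → closed; open now [(2,0) g=3 f=7, (3,1) g=3 f=7, (4,1) g=2 f=7, (5,1) g=1 f=7]
step 2: expand (2,0) (f=7, h=4) → closed; open now [(1,0) g=4 f=9, (3,1) g=3 f=7, (4,1) g=2 f=7, (5,1) g=1 f=7]

order=[(3,0) → (2,0)]; open=[(1,0) g=4 f=9, (3,1) g=3 f=7, (4,1) g=2 f=7, (5,1) g=1 f=7]; closed=[(2,0), (3,0), (4,0), (5,0)]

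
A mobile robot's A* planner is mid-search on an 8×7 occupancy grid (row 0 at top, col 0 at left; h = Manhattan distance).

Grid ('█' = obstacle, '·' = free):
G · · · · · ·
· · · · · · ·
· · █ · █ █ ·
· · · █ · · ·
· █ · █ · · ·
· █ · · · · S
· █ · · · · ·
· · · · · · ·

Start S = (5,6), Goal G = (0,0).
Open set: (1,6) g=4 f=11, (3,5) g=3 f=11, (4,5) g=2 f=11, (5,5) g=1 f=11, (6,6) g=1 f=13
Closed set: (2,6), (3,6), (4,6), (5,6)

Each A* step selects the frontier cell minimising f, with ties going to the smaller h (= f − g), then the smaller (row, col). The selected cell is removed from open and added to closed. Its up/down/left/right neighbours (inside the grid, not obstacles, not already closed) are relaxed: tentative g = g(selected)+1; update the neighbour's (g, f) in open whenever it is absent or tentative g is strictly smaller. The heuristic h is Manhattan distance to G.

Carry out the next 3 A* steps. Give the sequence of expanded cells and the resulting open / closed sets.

order=[(1,6) → (0,6) → (0,5)]; open=[(0,4) g=7 f=11, (1,5) g=5 f=11, (3,5) g=3 f=11, (4,5) g=2 f=11, (5,5) g=1 f=11, (6,6) g=1 f=13]; closed=[(0,5), (0,6), (1,6), (2,6), (3,6), (4,6), (5,6)]

step 1: expand (1,6) (f=11, h=7) → closed; open now [(0,6) g=5 f=11, (1,5) g=5 f=11, (3,5) g=3 f=11, (4,5) g=2 f=11, (5,5) g=1 f=11, (6,6) g=1 f=13]
step 2: expand (0,6) (f=11, h=6) → closed; open now [(0,5) g=6 f=11, (1,5) g=5 f=11, (3,5) g=3 f=11, (4,5) g=2 f=11, (5,5) g=1 f=11, (6,6) g=1 f=13]
step 3: expand (0,5) (f=11, h=5) → closed; open now [(0,4) g=7 f=11, (1,5) g=5 f=11, (3,5) g=3 f=11, (4,5) g=2 f=11, (5,5) g=1 f=11, (6,6) g=1 f=13]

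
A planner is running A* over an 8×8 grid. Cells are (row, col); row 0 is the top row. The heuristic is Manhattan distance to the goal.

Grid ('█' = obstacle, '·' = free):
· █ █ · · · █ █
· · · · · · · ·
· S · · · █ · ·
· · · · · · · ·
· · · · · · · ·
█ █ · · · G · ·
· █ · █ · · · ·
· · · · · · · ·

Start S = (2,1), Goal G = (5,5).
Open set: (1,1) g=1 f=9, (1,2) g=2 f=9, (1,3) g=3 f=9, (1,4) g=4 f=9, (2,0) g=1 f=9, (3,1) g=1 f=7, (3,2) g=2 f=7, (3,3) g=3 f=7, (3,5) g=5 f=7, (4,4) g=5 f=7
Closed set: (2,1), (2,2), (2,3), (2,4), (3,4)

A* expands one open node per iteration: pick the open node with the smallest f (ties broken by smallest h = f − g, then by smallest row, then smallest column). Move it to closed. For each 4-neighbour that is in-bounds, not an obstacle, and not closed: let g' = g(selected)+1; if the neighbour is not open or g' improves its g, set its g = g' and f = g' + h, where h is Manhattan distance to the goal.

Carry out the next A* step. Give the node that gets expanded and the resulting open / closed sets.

expanded=(3,5); open=[(1,1) g=1 f=9, (1,2) g=2 f=9, (1,3) g=3 f=9, (1,4) g=4 f=9, (2,0) g=1 f=9, (3,1) g=1 f=7, (3,2) g=2 f=7, (3,3) g=3 f=7, (3,6) g=6 f=9, (4,4) g=5 f=7, (4,5) g=6 f=7]; closed=[(2,1), (2,2), (2,3), (2,4), (3,4), (3,5)]

step 1: expand (3,5) (f=7, h=2) → closed; open now [(1,1) g=1 f=9, (1,2) g=2 f=9, (1,3) g=3 f=9, (1,4) g=4 f=9, (2,0) g=1 f=9, (3,1) g=1 f=7, (3,2) g=2 f=7, (3,3) g=3 f=7, (3,6) g=6 f=9, (4,4) g=5 f=7, (4,5) g=6 f=7]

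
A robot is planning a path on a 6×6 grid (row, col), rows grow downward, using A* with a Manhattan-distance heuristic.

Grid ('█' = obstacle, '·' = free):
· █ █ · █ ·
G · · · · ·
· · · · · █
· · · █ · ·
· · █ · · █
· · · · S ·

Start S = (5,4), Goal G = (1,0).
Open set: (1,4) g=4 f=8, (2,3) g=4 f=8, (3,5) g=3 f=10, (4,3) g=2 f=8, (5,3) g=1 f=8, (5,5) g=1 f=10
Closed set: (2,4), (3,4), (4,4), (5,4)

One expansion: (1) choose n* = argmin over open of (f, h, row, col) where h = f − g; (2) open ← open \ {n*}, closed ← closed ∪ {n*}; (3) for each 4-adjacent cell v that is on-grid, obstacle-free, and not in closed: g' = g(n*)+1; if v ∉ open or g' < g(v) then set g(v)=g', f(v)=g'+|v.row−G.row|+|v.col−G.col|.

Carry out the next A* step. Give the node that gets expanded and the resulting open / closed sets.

expanded=(1,4); open=[(1,3) g=5 f=8, (1,5) g=5 f=10, (2,3) g=4 f=8, (3,5) g=3 f=10, (4,3) g=2 f=8, (5,3) g=1 f=8, (5,5) g=1 f=10]; closed=[(1,4), (2,4), (3,4), (4,4), (5,4)]

step 1: expand (1,4) (f=8, h=4) → closed; open now [(1,3) g=5 f=8, (1,5) g=5 f=10, (2,3) g=4 f=8, (3,5) g=3 f=10, (4,3) g=2 f=8, (5,3) g=1 f=8, (5,5) g=1 f=10]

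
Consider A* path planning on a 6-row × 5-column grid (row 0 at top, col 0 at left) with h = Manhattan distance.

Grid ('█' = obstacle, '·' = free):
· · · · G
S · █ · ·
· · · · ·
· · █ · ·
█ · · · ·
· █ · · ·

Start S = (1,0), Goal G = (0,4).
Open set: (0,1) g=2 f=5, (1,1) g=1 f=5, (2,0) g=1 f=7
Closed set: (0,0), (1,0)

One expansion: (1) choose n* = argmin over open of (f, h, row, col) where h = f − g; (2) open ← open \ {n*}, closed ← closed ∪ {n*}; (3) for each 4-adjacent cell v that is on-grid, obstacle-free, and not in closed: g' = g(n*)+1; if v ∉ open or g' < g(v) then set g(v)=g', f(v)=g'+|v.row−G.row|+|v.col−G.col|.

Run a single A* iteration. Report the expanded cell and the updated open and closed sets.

step 1: expand (0,1) (f=5, h=3) → closed; open now [(0,2) g=3 f=5, (1,1) g=1 f=5, (2,0) g=1 f=7]

expanded=(0,1); open=[(0,2) g=3 f=5, (1,1) g=1 f=5, (2,0) g=1 f=7]; closed=[(0,0), (0,1), (1,0)]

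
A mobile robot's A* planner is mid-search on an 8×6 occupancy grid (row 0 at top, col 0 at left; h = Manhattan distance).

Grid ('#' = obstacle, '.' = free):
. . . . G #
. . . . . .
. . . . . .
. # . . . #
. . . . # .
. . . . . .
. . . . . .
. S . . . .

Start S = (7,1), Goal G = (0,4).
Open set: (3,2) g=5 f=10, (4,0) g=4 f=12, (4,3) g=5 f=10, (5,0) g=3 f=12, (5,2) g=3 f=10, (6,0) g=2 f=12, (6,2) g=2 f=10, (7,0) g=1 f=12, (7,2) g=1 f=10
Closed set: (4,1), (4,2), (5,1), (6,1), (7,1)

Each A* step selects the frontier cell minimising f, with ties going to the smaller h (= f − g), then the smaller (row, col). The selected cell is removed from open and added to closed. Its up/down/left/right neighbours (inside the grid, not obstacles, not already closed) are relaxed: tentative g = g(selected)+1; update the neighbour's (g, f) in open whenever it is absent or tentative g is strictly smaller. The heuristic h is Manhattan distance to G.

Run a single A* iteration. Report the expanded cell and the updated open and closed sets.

step 1: expand (3,2) (f=10, h=5) → closed; open now [(2,2) g=6 f=10, (3,3) g=6 f=10, (4,0) g=4 f=12, (4,3) g=5 f=10, (5,0) g=3 f=12, (5,2) g=3 f=10, (6,0) g=2 f=12, (6,2) g=2 f=10, (7,0) g=1 f=12, (7,2) g=1 f=10]

expanded=(3,2); open=[(2,2) g=6 f=10, (3,3) g=6 f=10, (4,0) g=4 f=12, (4,3) g=5 f=10, (5,0) g=3 f=12, (5,2) g=3 f=10, (6,0) g=2 f=12, (6,2) g=2 f=10, (7,0) g=1 f=12, (7,2) g=1 f=10]; closed=[(3,2), (4,1), (4,2), (5,1), (6,1), (7,1)]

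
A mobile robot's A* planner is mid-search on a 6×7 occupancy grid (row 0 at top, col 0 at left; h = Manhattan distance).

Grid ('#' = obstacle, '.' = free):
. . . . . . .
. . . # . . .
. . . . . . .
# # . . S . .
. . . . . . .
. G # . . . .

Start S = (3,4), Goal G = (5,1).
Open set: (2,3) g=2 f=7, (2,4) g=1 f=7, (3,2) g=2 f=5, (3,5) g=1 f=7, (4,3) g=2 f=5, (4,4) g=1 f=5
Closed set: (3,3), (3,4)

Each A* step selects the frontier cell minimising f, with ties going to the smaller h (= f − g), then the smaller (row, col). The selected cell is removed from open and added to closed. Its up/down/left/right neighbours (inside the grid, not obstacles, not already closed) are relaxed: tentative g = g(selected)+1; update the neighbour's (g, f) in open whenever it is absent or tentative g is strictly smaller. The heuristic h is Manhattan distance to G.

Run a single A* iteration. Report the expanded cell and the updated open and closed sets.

step 1: expand (3,2) (f=5, h=3) → closed; open now [(2,2) g=3 f=7, (2,3) g=2 f=7, (2,4) g=1 f=7, (3,5) g=1 f=7, (4,2) g=3 f=5, (4,3) g=2 f=5, (4,4) g=1 f=5]

expanded=(3,2); open=[(2,2) g=3 f=7, (2,3) g=2 f=7, (2,4) g=1 f=7, (3,5) g=1 f=7, (4,2) g=3 f=5, (4,3) g=2 f=5, (4,4) g=1 f=5]; closed=[(3,2), (3,3), (3,4)]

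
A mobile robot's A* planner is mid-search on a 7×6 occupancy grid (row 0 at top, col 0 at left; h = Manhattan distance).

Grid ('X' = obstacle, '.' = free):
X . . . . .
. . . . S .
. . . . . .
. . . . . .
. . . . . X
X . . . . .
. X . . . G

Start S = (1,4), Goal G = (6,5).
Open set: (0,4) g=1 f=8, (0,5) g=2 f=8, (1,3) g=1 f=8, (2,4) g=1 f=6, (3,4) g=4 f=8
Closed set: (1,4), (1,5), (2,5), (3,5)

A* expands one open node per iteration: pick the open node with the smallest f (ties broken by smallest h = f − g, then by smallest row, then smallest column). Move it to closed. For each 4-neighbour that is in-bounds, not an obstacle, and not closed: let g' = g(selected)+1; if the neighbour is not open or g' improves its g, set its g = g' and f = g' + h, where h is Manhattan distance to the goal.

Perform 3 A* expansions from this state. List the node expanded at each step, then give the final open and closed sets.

order=[(2,4) → (3,4) → (4,4)]; open=[(0,4) g=1 f=8, (0,5) g=2 f=8, (1,3) g=1 f=8, (2,3) g=2 f=8, (3,3) g=3 f=8, (4,3) g=4 f=8, (5,4) g=4 f=6]; closed=[(1,4), (1,5), (2,4), (2,5), (3,4), (3,5), (4,4)]

step 1: expand (2,4) (f=6, h=5) → closed; open now [(0,4) g=1 f=8, (0,5) g=2 f=8, (1,3) g=1 f=8, (2,3) g=2 f=8, (3,4) g=2 f=6]
step 2: expand (3,4) (f=6, h=4) → closed; open now [(0,4) g=1 f=8, (0,5) g=2 f=8, (1,3) g=1 f=8, (2,3) g=2 f=8, (3,3) g=3 f=8, (4,4) g=3 f=6]
step 3: expand (4,4) (f=6, h=3) → closed; open now [(0,4) g=1 f=8, (0,5) g=2 f=8, (1,3) g=1 f=8, (2,3) g=2 f=8, (3,3) g=3 f=8, (4,3) g=4 f=8, (5,4) g=4 f=6]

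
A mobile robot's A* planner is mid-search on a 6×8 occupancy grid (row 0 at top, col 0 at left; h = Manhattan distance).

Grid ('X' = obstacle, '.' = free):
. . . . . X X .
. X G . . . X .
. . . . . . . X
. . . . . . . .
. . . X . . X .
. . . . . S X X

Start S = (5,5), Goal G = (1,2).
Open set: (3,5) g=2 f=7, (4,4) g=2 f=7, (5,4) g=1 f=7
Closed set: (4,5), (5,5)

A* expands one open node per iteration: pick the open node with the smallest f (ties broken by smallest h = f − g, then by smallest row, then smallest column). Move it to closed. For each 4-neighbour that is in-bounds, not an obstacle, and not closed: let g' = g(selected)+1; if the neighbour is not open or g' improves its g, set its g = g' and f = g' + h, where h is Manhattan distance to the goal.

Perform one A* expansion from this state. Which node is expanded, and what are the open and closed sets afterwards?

step 1: expand (3,5) (f=7, h=5) → closed; open now [(2,5) g=3 f=7, (3,4) g=3 f=7, (3,6) g=3 f=9, (4,4) g=2 f=7, (5,4) g=1 f=7]

expanded=(3,5); open=[(2,5) g=3 f=7, (3,4) g=3 f=7, (3,6) g=3 f=9, (4,4) g=2 f=7, (5,4) g=1 f=7]; closed=[(3,5), (4,5), (5,5)]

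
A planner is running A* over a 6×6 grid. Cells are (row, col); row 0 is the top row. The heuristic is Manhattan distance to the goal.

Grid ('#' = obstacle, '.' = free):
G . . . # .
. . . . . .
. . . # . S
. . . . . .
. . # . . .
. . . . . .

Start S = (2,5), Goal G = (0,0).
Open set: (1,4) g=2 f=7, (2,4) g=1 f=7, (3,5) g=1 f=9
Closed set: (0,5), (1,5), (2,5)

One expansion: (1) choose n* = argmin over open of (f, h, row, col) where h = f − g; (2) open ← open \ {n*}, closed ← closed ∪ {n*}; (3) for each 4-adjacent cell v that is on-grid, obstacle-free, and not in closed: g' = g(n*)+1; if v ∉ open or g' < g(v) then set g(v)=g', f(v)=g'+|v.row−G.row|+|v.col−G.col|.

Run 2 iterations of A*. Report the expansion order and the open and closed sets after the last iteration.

order=[(1,4) → (1,3)]; open=[(0,3) g=4 f=7, (1,2) g=4 f=7, (2,4) g=1 f=7, (3,5) g=1 f=9]; closed=[(0,5), (1,3), (1,4), (1,5), (2,5)]

step 1: expand (1,4) (f=7, h=5) → closed; open now [(1,3) g=3 f=7, (2,4) g=1 f=7, (3,5) g=1 f=9]
step 2: expand (1,3) (f=7, h=4) → closed; open now [(0,3) g=4 f=7, (1,2) g=4 f=7, (2,4) g=1 f=7, (3,5) g=1 f=9]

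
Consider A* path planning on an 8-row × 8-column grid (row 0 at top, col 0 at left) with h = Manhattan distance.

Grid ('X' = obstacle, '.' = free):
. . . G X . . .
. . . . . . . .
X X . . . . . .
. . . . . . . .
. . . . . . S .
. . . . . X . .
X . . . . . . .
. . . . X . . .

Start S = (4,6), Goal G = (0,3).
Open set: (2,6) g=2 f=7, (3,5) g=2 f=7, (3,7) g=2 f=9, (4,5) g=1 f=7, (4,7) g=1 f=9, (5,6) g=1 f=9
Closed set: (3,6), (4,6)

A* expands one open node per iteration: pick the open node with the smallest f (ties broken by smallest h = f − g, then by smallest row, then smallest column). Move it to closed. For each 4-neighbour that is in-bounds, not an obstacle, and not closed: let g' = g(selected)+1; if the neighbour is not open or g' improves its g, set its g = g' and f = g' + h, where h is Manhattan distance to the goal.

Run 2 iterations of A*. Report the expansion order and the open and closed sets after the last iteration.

step 1: expand (2,6) (f=7, h=5) → closed; open now [(1,6) g=3 f=7, (2,5) g=3 f=7, (2,7) g=3 f=9, (3,5) g=2 f=7, (3,7) g=2 f=9, (4,5) g=1 f=7, (4,7) g=1 f=9, (5,6) g=1 f=9]
step 2: expand (1,6) (f=7, h=4) → closed; open now [(0,6) g=4 f=7, (1,5) g=4 f=7, (1,7) g=4 f=9, (2,5) g=3 f=7, (2,7) g=3 f=9, (3,5) g=2 f=7, (3,7) g=2 f=9, (4,5) g=1 f=7, (4,7) g=1 f=9, (5,6) g=1 f=9]

order=[(2,6) → (1,6)]; open=[(0,6) g=4 f=7, (1,5) g=4 f=7, (1,7) g=4 f=9, (2,5) g=3 f=7, (2,7) g=3 f=9, (3,5) g=2 f=7, (3,7) g=2 f=9, (4,5) g=1 f=7, (4,7) g=1 f=9, (5,6) g=1 f=9]; closed=[(1,6), (2,6), (3,6), (4,6)]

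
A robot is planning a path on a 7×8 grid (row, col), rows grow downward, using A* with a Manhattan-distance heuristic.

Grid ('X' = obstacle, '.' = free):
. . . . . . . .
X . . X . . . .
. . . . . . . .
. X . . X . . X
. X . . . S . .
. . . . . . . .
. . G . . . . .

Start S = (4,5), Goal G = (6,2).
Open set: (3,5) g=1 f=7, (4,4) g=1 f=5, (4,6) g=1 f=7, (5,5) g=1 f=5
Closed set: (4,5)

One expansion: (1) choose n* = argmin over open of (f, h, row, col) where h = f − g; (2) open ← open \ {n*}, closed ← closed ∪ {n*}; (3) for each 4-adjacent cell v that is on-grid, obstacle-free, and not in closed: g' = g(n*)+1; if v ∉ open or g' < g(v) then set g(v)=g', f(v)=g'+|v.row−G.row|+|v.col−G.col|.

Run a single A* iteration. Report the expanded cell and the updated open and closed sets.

step 1: expand (4,4) (f=5, h=4) → closed; open now [(3,5) g=1 f=7, (4,3) g=2 f=5, (4,6) g=1 f=7, (5,4) g=2 f=5, (5,5) g=1 f=5]

expanded=(4,4); open=[(3,5) g=1 f=7, (4,3) g=2 f=5, (4,6) g=1 f=7, (5,4) g=2 f=5, (5,5) g=1 f=5]; closed=[(4,4), (4,5)]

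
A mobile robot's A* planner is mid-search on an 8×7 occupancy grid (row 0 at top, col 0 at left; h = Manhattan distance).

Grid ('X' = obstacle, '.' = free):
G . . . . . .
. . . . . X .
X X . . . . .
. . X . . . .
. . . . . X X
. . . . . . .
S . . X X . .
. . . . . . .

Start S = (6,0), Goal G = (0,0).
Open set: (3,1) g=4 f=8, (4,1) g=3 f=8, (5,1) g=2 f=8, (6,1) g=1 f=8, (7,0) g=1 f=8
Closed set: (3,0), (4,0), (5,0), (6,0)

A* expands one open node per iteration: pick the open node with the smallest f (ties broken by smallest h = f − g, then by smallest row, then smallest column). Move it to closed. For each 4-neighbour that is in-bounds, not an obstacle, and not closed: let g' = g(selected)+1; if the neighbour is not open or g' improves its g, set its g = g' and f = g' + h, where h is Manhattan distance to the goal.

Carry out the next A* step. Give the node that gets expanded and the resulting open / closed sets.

step 1: expand (3,1) (f=8, h=4) → closed; open now [(4,1) g=3 f=8, (5,1) g=2 f=8, (6,1) g=1 f=8, (7,0) g=1 f=8]

expanded=(3,1); open=[(4,1) g=3 f=8, (5,1) g=2 f=8, (6,1) g=1 f=8, (7,0) g=1 f=8]; closed=[(3,0), (3,1), (4,0), (5,0), (6,0)]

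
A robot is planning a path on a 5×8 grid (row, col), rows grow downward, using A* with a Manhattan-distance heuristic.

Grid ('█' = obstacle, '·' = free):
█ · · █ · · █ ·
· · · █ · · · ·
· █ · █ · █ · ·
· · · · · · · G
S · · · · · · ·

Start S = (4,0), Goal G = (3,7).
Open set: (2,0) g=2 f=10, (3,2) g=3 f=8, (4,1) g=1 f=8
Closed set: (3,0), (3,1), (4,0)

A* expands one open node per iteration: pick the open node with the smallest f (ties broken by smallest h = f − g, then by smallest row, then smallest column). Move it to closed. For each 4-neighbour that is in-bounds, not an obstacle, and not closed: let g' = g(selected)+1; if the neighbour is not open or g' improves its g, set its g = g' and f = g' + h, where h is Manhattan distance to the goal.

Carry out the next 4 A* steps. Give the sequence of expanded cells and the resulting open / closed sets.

order=[(3,2) → (3,3) → (3,4) → (3,5)]; open=[(2,0) g=2 f=10, (2,2) g=4 f=10, (2,4) g=6 f=10, (3,6) g=7 f=8, (4,1) g=1 f=8, (4,2) g=4 f=10, (4,3) g=5 f=10, (4,4) g=6 f=10, (4,5) g=7 f=10]; closed=[(3,0), (3,1), (3,2), (3,3), (3,4), (3,5), (4,0)]

step 1: expand (3,2) (f=8, h=5) → closed; open now [(2,0) g=2 f=10, (2,2) g=4 f=10, (3,3) g=4 f=8, (4,1) g=1 f=8, (4,2) g=4 f=10]
step 2: expand (3,3) (f=8, h=4) → closed; open now [(2,0) g=2 f=10, (2,2) g=4 f=10, (3,4) g=5 f=8, (4,1) g=1 f=8, (4,2) g=4 f=10, (4,3) g=5 f=10]
step 3: expand (3,4) (f=8, h=3) → closed; open now [(2,0) g=2 f=10, (2,2) g=4 f=10, (2,4) g=6 f=10, (3,5) g=6 f=8, (4,1) g=1 f=8, (4,2) g=4 f=10, (4,3) g=5 f=10, (4,4) g=6 f=10]
step 4: expand (3,5) (f=8, h=2) → closed; open now [(2,0) g=2 f=10, (2,2) g=4 f=10, (2,4) g=6 f=10, (3,6) g=7 f=8, (4,1) g=1 f=8, (4,2) g=4 f=10, (4,3) g=5 f=10, (4,4) g=6 f=10, (4,5) g=7 f=10]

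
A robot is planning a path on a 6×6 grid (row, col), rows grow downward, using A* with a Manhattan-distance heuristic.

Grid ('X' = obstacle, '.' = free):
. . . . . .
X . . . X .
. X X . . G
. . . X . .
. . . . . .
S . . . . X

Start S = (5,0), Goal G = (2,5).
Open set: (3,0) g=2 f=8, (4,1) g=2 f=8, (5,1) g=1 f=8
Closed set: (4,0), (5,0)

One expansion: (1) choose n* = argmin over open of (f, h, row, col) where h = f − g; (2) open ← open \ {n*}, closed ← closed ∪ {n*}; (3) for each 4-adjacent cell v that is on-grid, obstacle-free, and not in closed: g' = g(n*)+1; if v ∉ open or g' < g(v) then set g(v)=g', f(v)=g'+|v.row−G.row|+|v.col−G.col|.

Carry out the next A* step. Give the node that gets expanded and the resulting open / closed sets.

expanded=(3,0); open=[(2,0) g=3 f=8, (3,1) g=3 f=8, (4,1) g=2 f=8, (5,1) g=1 f=8]; closed=[(3,0), (4,0), (5,0)]

step 1: expand (3,0) (f=8, h=6) → closed; open now [(2,0) g=3 f=8, (3,1) g=3 f=8, (4,1) g=2 f=8, (5,1) g=1 f=8]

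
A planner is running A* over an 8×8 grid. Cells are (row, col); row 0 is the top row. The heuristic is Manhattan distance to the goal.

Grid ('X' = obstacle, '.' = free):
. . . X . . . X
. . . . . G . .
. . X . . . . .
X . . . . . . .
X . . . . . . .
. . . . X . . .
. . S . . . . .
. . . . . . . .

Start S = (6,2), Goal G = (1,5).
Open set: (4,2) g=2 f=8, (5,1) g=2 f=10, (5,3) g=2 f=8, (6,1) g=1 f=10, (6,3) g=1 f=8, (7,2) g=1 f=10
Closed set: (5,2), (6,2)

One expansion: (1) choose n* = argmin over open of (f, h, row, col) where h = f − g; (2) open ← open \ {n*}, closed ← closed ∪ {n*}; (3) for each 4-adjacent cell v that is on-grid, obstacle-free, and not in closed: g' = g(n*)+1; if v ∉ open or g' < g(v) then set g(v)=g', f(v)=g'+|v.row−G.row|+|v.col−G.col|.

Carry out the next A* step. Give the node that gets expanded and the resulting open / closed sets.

expanded=(4,2); open=[(3,2) g=3 f=8, (4,1) g=3 f=10, (4,3) g=3 f=8, (5,1) g=2 f=10, (5,3) g=2 f=8, (6,1) g=1 f=10, (6,3) g=1 f=8, (7,2) g=1 f=10]; closed=[(4,2), (5,2), (6,2)]

step 1: expand (4,2) (f=8, h=6) → closed; open now [(3,2) g=3 f=8, (4,1) g=3 f=10, (4,3) g=3 f=8, (5,1) g=2 f=10, (5,3) g=2 f=8, (6,1) g=1 f=10, (6,3) g=1 f=8, (7,2) g=1 f=10]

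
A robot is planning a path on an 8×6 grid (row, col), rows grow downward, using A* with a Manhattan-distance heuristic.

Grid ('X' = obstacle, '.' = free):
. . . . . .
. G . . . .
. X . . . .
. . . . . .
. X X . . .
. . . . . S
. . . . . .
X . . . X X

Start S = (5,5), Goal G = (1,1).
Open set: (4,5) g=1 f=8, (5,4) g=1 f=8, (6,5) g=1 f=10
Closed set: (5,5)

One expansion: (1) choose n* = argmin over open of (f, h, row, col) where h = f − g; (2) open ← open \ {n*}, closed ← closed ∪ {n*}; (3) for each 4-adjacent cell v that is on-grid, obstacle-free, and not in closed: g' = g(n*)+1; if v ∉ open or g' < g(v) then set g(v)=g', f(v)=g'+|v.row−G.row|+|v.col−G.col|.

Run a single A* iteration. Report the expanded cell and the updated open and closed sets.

step 1: expand (4,5) (f=8, h=7) → closed; open now [(3,5) g=2 f=8, (4,4) g=2 f=8, (5,4) g=1 f=8, (6,5) g=1 f=10]

expanded=(4,5); open=[(3,5) g=2 f=8, (4,4) g=2 f=8, (5,4) g=1 f=8, (6,5) g=1 f=10]; closed=[(4,5), (5,5)]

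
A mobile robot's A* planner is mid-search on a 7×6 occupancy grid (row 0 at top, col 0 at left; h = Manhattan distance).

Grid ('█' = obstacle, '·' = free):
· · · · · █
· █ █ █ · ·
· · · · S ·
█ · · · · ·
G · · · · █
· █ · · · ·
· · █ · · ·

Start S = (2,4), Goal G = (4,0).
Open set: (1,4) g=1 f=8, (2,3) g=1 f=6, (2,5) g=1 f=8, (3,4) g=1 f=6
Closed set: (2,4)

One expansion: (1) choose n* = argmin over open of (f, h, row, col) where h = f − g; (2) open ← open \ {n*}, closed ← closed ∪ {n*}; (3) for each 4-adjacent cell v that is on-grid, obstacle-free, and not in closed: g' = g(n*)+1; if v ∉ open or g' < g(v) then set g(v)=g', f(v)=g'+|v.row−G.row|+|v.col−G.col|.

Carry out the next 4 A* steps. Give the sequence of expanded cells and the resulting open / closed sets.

step 1: expand (2,3) (f=6, h=5) → closed; open now [(1,4) g=1 f=8, (2,2) g=2 f=6, (2,5) g=1 f=8, (3,3) g=2 f=6, (3,4) g=1 f=6]
step 2: expand (2,2) (f=6, h=4) → closed; open now [(1,4) g=1 f=8, (2,1) g=3 f=6, (2,5) g=1 f=8, (3,2) g=3 f=6, (3,3) g=2 f=6, (3,4) g=1 f=6]
step 3: expand (2,1) (f=6, h=3) → closed; open now [(1,4) g=1 f=8, (2,0) g=4 f=6, (2,5) g=1 f=8, (3,1) g=4 f=6, (3,2) g=3 f=6, (3,3) g=2 f=6, (3,4) g=1 f=6]
step 4: expand (2,0) (f=6, h=2) → closed; open now [(1,0) g=5 f=8, (1,4) g=1 f=8, (2,5) g=1 f=8, (3,1) g=4 f=6, (3,2) g=3 f=6, (3,3) g=2 f=6, (3,4) g=1 f=6]

order=[(2,3) → (2,2) → (2,1) → (2,0)]; open=[(1,0) g=5 f=8, (1,4) g=1 f=8, (2,5) g=1 f=8, (3,1) g=4 f=6, (3,2) g=3 f=6, (3,3) g=2 f=6, (3,4) g=1 f=6]; closed=[(2,0), (2,1), (2,2), (2,3), (2,4)]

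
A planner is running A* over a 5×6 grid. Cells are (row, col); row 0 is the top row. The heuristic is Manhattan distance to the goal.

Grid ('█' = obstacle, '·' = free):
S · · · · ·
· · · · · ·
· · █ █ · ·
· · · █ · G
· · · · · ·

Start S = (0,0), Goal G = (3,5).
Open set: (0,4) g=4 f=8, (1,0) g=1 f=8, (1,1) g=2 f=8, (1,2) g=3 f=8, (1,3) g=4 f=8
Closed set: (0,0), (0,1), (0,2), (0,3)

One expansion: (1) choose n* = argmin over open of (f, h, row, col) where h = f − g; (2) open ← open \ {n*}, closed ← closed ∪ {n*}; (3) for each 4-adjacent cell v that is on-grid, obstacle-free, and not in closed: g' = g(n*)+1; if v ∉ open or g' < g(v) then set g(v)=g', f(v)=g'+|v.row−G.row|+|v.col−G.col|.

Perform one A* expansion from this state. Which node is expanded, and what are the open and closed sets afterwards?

expanded=(0,4); open=[(0,5) g=5 f=8, (1,0) g=1 f=8, (1,1) g=2 f=8, (1,2) g=3 f=8, (1,3) g=4 f=8, (1,4) g=5 f=8]; closed=[(0,0), (0,1), (0,2), (0,3), (0,4)]

step 1: expand (0,4) (f=8, h=4) → closed; open now [(0,5) g=5 f=8, (1,0) g=1 f=8, (1,1) g=2 f=8, (1,2) g=3 f=8, (1,3) g=4 f=8, (1,4) g=5 f=8]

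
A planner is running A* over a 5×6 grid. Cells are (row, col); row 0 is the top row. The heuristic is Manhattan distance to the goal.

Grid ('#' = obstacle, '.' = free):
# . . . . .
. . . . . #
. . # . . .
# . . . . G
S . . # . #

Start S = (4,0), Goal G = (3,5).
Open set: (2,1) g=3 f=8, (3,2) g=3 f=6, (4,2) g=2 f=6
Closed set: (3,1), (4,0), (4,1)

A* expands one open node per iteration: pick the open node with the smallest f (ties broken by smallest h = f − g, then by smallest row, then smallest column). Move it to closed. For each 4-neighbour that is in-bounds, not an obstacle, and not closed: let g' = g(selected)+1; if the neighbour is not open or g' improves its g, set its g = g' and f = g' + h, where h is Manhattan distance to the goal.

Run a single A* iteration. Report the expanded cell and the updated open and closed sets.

step 1: expand (3,2) (f=6, h=3) → closed; open now [(2,1) g=3 f=8, (3,3) g=4 f=6, (4,2) g=2 f=6]

expanded=(3,2); open=[(2,1) g=3 f=8, (3,3) g=4 f=6, (4,2) g=2 f=6]; closed=[(3,1), (3,2), (4,0), (4,1)]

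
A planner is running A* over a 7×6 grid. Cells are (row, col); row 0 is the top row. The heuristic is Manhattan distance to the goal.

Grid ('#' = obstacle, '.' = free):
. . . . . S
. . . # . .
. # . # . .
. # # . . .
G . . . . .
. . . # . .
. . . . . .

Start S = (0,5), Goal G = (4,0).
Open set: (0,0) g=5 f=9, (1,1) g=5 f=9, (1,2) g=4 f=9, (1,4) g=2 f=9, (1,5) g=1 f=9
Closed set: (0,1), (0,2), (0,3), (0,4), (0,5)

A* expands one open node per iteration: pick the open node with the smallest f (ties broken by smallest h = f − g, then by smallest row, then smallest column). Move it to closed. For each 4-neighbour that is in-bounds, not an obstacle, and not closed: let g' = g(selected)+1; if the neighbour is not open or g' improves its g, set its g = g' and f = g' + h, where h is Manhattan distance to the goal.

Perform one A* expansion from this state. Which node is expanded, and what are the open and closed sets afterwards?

step 1: expand (0,0) (f=9, h=4) → closed; open now [(1,0) g=6 f=9, (1,1) g=5 f=9, (1,2) g=4 f=9, (1,4) g=2 f=9, (1,5) g=1 f=9]

expanded=(0,0); open=[(1,0) g=6 f=9, (1,1) g=5 f=9, (1,2) g=4 f=9, (1,4) g=2 f=9, (1,5) g=1 f=9]; closed=[(0,0), (0,1), (0,2), (0,3), (0,4), (0,5)]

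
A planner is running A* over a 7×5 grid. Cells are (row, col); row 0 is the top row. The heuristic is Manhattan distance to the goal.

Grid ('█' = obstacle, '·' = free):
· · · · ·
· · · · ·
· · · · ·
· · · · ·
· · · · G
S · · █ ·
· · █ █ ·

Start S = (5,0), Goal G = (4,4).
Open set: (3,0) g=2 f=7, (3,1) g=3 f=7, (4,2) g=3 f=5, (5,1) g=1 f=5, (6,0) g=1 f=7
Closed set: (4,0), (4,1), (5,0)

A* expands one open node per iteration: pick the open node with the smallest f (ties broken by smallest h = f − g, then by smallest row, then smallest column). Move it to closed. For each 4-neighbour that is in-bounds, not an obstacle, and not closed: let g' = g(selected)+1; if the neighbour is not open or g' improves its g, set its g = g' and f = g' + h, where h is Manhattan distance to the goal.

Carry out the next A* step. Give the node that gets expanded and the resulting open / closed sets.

expanded=(4,2); open=[(3,0) g=2 f=7, (3,1) g=3 f=7, (3,2) g=4 f=7, (4,3) g=4 f=5, (5,1) g=1 f=5, (5,2) g=4 f=7, (6,0) g=1 f=7]; closed=[(4,0), (4,1), (4,2), (5,0)]

step 1: expand (4,2) (f=5, h=2) → closed; open now [(3,0) g=2 f=7, (3,1) g=3 f=7, (3,2) g=4 f=7, (4,3) g=4 f=5, (5,1) g=1 f=5, (5,2) g=4 f=7, (6,0) g=1 f=7]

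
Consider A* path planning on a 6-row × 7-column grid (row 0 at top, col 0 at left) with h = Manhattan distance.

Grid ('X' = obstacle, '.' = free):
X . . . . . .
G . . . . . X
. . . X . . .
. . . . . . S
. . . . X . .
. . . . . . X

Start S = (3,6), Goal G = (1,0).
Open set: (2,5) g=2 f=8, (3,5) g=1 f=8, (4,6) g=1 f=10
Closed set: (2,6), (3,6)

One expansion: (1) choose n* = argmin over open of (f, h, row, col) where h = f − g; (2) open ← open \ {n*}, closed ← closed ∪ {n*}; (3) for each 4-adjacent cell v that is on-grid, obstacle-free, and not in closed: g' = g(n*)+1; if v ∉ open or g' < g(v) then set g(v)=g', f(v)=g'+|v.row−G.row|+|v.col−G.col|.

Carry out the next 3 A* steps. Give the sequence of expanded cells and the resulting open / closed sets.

order=[(2,5) → (1,5) → (1,4)]; open=[(0,4) g=5 f=10, (0,5) g=4 f=10, (1,3) g=5 f=8, (2,4) g=3 f=8, (3,5) g=1 f=8, (4,6) g=1 f=10]; closed=[(1,4), (1,5), (2,5), (2,6), (3,6)]

step 1: expand (2,5) (f=8, h=6) → closed; open now [(1,5) g=3 f=8, (2,4) g=3 f=8, (3,5) g=1 f=8, (4,6) g=1 f=10]
step 2: expand (1,5) (f=8, h=5) → closed; open now [(0,5) g=4 f=10, (1,4) g=4 f=8, (2,4) g=3 f=8, (3,5) g=1 f=8, (4,6) g=1 f=10]
step 3: expand (1,4) (f=8, h=4) → closed; open now [(0,4) g=5 f=10, (0,5) g=4 f=10, (1,3) g=5 f=8, (2,4) g=3 f=8, (3,5) g=1 f=8, (4,6) g=1 f=10]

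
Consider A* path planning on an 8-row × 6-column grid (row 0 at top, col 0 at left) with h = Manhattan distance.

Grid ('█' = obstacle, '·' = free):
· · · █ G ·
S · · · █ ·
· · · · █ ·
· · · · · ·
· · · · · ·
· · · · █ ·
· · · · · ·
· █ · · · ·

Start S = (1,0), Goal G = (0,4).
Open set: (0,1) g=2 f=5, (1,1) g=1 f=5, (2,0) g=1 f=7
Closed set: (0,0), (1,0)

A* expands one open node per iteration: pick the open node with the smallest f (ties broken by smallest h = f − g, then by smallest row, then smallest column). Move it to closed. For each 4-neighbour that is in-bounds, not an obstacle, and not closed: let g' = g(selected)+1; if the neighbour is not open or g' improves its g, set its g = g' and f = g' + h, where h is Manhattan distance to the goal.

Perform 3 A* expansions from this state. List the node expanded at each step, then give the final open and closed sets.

step 1: expand (0,1) (f=5, h=3) → closed; open now [(0,2) g=3 f=5, (1,1) g=1 f=5, (2,0) g=1 f=7]
step 2: expand (0,2) (f=5, h=2) → closed; open now [(1,1) g=1 f=5, (1,2) g=4 f=7, (2,0) g=1 f=7]
step 3: expand (1,1) (f=5, h=4) → closed; open now [(1,2) g=2 f=5, (2,0) g=1 f=7, (2,1) g=2 f=7]

order=[(0,1) → (0,2) → (1,1)]; open=[(1,2) g=2 f=5, (2,0) g=1 f=7, (2,1) g=2 f=7]; closed=[(0,0), (0,1), (0,2), (1,0), (1,1)]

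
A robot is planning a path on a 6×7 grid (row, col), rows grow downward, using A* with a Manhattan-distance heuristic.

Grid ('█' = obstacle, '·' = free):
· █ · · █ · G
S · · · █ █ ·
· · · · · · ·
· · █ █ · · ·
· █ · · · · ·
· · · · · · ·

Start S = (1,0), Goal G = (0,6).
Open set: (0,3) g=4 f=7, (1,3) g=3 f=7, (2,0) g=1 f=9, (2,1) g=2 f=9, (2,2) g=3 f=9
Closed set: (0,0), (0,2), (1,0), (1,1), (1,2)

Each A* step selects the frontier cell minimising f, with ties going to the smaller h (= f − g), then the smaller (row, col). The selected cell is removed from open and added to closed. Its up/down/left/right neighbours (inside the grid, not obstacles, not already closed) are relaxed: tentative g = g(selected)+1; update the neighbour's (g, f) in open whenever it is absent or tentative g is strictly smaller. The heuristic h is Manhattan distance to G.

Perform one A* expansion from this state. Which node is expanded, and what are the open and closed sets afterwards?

step 1: expand (0,3) (f=7, h=3) → closed; open now [(1,3) g=3 f=7, (2,0) g=1 f=9, (2,1) g=2 f=9, (2,2) g=3 f=9]

expanded=(0,3); open=[(1,3) g=3 f=7, (2,0) g=1 f=9, (2,1) g=2 f=9, (2,2) g=3 f=9]; closed=[(0,0), (0,2), (0,3), (1,0), (1,1), (1,2)]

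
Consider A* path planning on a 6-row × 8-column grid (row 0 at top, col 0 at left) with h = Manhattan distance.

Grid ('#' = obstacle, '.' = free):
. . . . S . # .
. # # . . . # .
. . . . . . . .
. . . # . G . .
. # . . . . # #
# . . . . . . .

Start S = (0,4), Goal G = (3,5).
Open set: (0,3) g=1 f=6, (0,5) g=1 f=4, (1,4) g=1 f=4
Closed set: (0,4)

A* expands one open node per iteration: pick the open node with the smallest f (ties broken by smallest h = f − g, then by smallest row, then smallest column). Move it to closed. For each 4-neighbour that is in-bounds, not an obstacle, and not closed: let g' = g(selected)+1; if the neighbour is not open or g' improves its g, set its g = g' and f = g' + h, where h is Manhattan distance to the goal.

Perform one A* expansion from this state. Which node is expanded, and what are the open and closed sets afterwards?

step 1: expand (0,5) (f=4, h=3) → closed; open now [(0,3) g=1 f=6, (1,4) g=1 f=4, (1,5) g=2 f=4]

expanded=(0,5); open=[(0,3) g=1 f=6, (1,4) g=1 f=4, (1,5) g=2 f=4]; closed=[(0,4), (0,5)]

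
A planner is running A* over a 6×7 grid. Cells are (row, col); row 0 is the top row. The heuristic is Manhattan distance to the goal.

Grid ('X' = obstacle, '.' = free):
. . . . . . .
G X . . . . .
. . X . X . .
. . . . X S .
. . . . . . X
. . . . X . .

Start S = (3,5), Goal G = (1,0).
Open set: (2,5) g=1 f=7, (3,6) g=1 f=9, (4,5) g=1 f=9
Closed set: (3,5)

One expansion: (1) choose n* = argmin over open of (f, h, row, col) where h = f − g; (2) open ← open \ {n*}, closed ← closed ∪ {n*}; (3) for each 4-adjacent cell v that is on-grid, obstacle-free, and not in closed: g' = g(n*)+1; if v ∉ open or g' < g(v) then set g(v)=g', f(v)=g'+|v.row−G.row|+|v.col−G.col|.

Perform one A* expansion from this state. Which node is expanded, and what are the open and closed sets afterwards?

step 1: expand (2,5) (f=7, h=6) → closed; open now [(1,5) g=2 f=7, (2,6) g=2 f=9, (3,6) g=1 f=9, (4,5) g=1 f=9]

expanded=(2,5); open=[(1,5) g=2 f=7, (2,6) g=2 f=9, (3,6) g=1 f=9, (4,5) g=1 f=9]; closed=[(2,5), (3,5)]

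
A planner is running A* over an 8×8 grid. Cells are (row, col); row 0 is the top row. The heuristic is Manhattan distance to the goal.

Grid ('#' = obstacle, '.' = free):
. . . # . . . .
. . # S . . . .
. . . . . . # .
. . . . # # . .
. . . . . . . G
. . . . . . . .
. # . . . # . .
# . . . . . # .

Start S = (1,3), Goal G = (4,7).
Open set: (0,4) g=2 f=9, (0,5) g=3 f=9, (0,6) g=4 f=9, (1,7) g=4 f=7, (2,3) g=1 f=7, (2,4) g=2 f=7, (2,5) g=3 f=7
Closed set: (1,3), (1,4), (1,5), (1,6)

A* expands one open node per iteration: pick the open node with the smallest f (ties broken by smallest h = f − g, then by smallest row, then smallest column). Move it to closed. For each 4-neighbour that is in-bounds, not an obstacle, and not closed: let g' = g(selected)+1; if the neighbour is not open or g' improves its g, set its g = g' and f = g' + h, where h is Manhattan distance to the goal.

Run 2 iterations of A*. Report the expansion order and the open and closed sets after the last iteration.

step 1: expand (1,7) (f=7, h=3) → closed; open now [(0,4) g=2 f=9, (0,5) g=3 f=9, (0,6) g=4 f=9, (0,7) g=5 f=9, (2,3) g=1 f=7, (2,4) g=2 f=7, (2,5) g=3 f=7, (2,7) g=5 f=7]
step 2: expand (2,7) (f=7, h=2) → closed; open now [(0,4) g=2 f=9, (0,5) g=3 f=9, (0,6) g=4 f=9, (0,7) g=5 f=9, (2,3) g=1 f=7, (2,4) g=2 f=7, (2,5) g=3 f=7, (3,7) g=6 f=7]

order=[(1,7) → (2,7)]; open=[(0,4) g=2 f=9, (0,5) g=3 f=9, (0,6) g=4 f=9, (0,7) g=5 f=9, (2,3) g=1 f=7, (2,4) g=2 f=7, (2,5) g=3 f=7, (3,7) g=6 f=7]; closed=[(1,3), (1,4), (1,5), (1,6), (1,7), (2,7)]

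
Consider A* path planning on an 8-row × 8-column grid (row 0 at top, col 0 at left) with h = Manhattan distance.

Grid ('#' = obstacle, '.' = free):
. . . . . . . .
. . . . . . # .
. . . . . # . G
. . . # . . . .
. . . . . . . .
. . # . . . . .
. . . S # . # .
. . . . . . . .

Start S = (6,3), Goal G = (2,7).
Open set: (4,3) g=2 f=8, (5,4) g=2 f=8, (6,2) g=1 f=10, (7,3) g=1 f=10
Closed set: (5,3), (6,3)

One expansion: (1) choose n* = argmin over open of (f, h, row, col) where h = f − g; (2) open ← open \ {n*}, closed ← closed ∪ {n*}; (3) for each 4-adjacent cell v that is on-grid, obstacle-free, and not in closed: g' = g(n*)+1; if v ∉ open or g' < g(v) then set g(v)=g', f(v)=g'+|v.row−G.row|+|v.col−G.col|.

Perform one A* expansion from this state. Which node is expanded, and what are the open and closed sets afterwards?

step 1: expand (4,3) (f=8, h=6) → closed; open now [(4,2) g=3 f=10, (4,4) g=3 f=8, (5,4) g=2 f=8, (6,2) g=1 f=10, (7,3) g=1 f=10]

expanded=(4,3); open=[(4,2) g=3 f=10, (4,4) g=3 f=8, (5,4) g=2 f=8, (6,2) g=1 f=10, (7,3) g=1 f=10]; closed=[(4,3), (5,3), (6,3)]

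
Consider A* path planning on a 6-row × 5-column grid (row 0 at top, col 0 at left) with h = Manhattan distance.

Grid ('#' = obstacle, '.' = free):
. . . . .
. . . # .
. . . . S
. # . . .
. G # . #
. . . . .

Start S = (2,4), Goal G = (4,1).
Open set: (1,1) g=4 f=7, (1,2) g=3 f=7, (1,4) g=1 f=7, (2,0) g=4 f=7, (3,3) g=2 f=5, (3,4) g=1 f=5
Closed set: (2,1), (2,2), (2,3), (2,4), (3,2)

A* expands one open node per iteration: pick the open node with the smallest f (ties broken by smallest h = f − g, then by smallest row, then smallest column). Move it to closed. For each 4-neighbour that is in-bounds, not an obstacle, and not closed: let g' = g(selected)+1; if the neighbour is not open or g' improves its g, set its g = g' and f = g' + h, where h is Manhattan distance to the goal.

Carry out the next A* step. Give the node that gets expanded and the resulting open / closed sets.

expanded=(3,3); open=[(1,1) g=4 f=7, (1,2) g=3 f=7, (1,4) g=1 f=7, (2,0) g=4 f=7, (3,4) g=1 f=5, (4,3) g=3 f=5]; closed=[(2,1), (2,2), (2,3), (2,4), (3,2), (3,3)]

step 1: expand (3,3) (f=5, h=3) → closed; open now [(1,1) g=4 f=7, (1,2) g=3 f=7, (1,4) g=1 f=7, (2,0) g=4 f=7, (3,4) g=1 f=5, (4,3) g=3 f=5]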